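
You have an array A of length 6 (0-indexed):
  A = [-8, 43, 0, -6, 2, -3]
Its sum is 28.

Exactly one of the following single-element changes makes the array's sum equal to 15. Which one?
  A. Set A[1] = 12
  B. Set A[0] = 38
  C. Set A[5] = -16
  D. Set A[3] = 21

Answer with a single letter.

Answer: C

Derivation:
Option A: A[1] 43->12, delta=-31, new_sum=28+(-31)=-3
Option B: A[0] -8->38, delta=46, new_sum=28+(46)=74
Option C: A[5] -3->-16, delta=-13, new_sum=28+(-13)=15 <-- matches target
Option D: A[3] -6->21, delta=27, new_sum=28+(27)=55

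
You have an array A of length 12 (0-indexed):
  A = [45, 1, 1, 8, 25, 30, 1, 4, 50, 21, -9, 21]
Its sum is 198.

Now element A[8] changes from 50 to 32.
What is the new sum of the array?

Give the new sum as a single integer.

Old value at index 8: 50
New value at index 8: 32
Delta = 32 - 50 = -18
New sum = old_sum + delta = 198 + (-18) = 180

Answer: 180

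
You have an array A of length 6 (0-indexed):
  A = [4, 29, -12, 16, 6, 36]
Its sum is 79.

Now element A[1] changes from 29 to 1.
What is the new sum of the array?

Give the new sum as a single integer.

Old value at index 1: 29
New value at index 1: 1
Delta = 1 - 29 = -28
New sum = old_sum + delta = 79 + (-28) = 51

Answer: 51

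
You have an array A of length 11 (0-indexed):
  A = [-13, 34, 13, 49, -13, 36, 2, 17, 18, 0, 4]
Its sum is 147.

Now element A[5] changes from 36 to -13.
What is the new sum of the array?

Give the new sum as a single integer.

Old value at index 5: 36
New value at index 5: -13
Delta = -13 - 36 = -49
New sum = old_sum + delta = 147 + (-49) = 98

Answer: 98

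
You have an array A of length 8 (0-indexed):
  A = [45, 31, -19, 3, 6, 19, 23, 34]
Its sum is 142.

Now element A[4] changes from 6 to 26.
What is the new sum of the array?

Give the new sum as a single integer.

Answer: 162

Derivation:
Old value at index 4: 6
New value at index 4: 26
Delta = 26 - 6 = 20
New sum = old_sum + delta = 142 + (20) = 162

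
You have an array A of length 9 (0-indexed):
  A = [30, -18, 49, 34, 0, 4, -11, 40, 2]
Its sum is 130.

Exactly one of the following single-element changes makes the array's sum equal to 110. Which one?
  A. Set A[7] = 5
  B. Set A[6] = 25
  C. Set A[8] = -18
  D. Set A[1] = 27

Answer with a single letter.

Answer: C

Derivation:
Option A: A[7] 40->5, delta=-35, new_sum=130+(-35)=95
Option B: A[6] -11->25, delta=36, new_sum=130+(36)=166
Option C: A[8] 2->-18, delta=-20, new_sum=130+(-20)=110 <-- matches target
Option D: A[1] -18->27, delta=45, new_sum=130+(45)=175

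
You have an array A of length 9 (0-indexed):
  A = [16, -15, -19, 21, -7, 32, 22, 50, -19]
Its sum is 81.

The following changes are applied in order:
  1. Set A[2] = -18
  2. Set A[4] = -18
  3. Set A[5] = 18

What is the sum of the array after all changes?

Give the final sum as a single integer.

Initial sum: 81
Change 1: A[2] -19 -> -18, delta = 1, sum = 82
Change 2: A[4] -7 -> -18, delta = -11, sum = 71
Change 3: A[5] 32 -> 18, delta = -14, sum = 57

Answer: 57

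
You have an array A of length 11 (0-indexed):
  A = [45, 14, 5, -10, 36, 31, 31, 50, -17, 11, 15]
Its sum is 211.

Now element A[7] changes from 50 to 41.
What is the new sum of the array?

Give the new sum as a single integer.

Old value at index 7: 50
New value at index 7: 41
Delta = 41 - 50 = -9
New sum = old_sum + delta = 211 + (-9) = 202

Answer: 202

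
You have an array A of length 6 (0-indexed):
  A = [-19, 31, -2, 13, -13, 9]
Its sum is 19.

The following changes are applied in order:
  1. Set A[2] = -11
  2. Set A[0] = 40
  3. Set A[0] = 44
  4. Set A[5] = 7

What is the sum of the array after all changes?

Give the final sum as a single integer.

Initial sum: 19
Change 1: A[2] -2 -> -11, delta = -9, sum = 10
Change 2: A[0] -19 -> 40, delta = 59, sum = 69
Change 3: A[0] 40 -> 44, delta = 4, sum = 73
Change 4: A[5] 9 -> 7, delta = -2, sum = 71

Answer: 71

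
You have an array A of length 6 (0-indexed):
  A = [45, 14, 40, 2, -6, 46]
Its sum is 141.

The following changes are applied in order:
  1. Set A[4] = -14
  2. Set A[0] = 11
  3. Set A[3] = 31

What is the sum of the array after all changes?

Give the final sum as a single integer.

Initial sum: 141
Change 1: A[4] -6 -> -14, delta = -8, sum = 133
Change 2: A[0] 45 -> 11, delta = -34, sum = 99
Change 3: A[3] 2 -> 31, delta = 29, sum = 128

Answer: 128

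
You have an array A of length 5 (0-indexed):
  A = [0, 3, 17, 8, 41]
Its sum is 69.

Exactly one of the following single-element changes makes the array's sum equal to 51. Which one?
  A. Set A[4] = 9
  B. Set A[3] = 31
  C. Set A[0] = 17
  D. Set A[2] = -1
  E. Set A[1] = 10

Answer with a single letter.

Option A: A[4] 41->9, delta=-32, new_sum=69+(-32)=37
Option B: A[3] 8->31, delta=23, new_sum=69+(23)=92
Option C: A[0] 0->17, delta=17, new_sum=69+(17)=86
Option D: A[2] 17->-1, delta=-18, new_sum=69+(-18)=51 <-- matches target
Option E: A[1] 3->10, delta=7, new_sum=69+(7)=76

Answer: D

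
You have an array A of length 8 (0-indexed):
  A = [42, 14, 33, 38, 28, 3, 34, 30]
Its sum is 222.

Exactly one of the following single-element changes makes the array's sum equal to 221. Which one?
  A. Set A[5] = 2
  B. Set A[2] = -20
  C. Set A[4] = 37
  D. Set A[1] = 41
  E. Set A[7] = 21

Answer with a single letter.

Answer: A

Derivation:
Option A: A[5] 3->2, delta=-1, new_sum=222+(-1)=221 <-- matches target
Option B: A[2] 33->-20, delta=-53, new_sum=222+(-53)=169
Option C: A[4] 28->37, delta=9, new_sum=222+(9)=231
Option D: A[1] 14->41, delta=27, new_sum=222+(27)=249
Option E: A[7] 30->21, delta=-9, new_sum=222+(-9)=213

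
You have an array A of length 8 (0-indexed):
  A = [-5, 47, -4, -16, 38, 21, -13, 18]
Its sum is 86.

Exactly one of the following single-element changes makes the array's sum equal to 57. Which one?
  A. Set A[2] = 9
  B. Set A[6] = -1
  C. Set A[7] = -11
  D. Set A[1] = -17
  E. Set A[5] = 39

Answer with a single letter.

Answer: C

Derivation:
Option A: A[2] -4->9, delta=13, new_sum=86+(13)=99
Option B: A[6] -13->-1, delta=12, new_sum=86+(12)=98
Option C: A[7] 18->-11, delta=-29, new_sum=86+(-29)=57 <-- matches target
Option D: A[1] 47->-17, delta=-64, new_sum=86+(-64)=22
Option E: A[5] 21->39, delta=18, new_sum=86+(18)=104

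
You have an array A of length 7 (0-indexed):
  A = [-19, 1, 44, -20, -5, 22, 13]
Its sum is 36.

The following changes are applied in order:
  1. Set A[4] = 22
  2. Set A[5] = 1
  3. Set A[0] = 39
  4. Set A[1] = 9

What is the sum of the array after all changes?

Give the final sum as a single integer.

Answer: 108

Derivation:
Initial sum: 36
Change 1: A[4] -5 -> 22, delta = 27, sum = 63
Change 2: A[5] 22 -> 1, delta = -21, sum = 42
Change 3: A[0] -19 -> 39, delta = 58, sum = 100
Change 4: A[1] 1 -> 9, delta = 8, sum = 108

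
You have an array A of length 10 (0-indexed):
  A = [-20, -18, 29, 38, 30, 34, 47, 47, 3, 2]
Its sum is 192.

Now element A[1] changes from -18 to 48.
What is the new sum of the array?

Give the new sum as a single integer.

Old value at index 1: -18
New value at index 1: 48
Delta = 48 - -18 = 66
New sum = old_sum + delta = 192 + (66) = 258

Answer: 258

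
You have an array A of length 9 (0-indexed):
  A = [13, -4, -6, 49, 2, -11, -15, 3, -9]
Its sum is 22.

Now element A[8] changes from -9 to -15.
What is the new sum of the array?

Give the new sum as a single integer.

Answer: 16

Derivation:
Old value at index 8: -9
New value at index 8: -15
Delta = -15 - -9 = -6
New sum = old_sum + delta = 22 + (-6) = 16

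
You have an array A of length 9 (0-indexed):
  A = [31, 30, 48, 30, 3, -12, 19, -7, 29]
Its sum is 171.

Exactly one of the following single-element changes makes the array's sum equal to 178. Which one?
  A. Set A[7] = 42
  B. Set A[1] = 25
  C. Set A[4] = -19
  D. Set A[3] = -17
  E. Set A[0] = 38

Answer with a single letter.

Option A: A[7] -7->42, delta=49, new_sum=171+(49)=220
Option B: A[1] 30->25, delta=-5, new_sum=171+(-5)=166
Option C: A[4] 3->-19, delta=-22, new_sum=171+(-22)=149
Option D: A[3] 30->-17, delta=-47, new_sum=171+(-47)=124
Option E: A[0] 31->38, delta=7, new_sum=171+(7)=178 <-- matches target

Answer: E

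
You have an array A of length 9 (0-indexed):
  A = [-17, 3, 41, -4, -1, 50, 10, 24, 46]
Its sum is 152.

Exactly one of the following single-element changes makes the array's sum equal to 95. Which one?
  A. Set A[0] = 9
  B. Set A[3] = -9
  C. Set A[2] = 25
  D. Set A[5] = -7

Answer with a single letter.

Option A: A[0] -17->9, delta=26, new_sum=152+(26)=178
Option B: A[3] -4->-9, delta=-5, new_sum=152+(-5)=147
Option C: A[2] 41->25, delta=-16, new_sum=152+(-16)=136
Option D: A[5] 50->-7, delta=-57, new_sum=152+(-57)=95 <-- matches target

Answer: D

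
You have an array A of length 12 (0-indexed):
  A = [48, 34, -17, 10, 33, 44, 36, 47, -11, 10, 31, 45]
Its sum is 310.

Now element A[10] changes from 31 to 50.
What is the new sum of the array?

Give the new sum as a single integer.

Answer: 329

Derivation:
Old value at index 10: 31
New value at index 10: 50
Delta = 50 - 31 = 19
New sum = old_sum + delta = 310 + (19) = 329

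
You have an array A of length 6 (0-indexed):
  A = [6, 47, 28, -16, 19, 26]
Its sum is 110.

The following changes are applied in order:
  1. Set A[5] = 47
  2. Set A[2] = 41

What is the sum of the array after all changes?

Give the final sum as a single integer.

Answer: 144

Derivation:
Initial sum: 110
Change 1: A[5] 26 -> 47, delta = 21, sum = 131
Change 2: A[2] 28 -> 41, delta = 13, sum = 144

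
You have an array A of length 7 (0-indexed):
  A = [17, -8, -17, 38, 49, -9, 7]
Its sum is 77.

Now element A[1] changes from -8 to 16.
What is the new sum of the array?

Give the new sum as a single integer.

Old value at index 1: -8
New value at index 1: 16
Delta = 16 - -8 = 24
New sum = old_sum + delta = 77 + (24) = 101

Answer: 101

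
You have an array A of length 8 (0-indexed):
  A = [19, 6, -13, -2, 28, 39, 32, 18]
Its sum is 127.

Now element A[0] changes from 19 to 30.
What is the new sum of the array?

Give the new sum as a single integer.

Old value at index 0: 19
New value at index 0: 30
Delta = 30 - 19 = 11
New sum = old_sum + delta = 127 + (11) = 138

Answer: 138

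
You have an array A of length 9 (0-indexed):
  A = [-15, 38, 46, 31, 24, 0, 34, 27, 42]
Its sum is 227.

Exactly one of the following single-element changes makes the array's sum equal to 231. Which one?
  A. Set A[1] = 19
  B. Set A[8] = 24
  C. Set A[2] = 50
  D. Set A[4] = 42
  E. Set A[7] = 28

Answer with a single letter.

Answer: C

Derivation:
Option A: A[1] 38->19, delta=-19, new_sum=227+(-19)=208
Option B: A[8] 42->24, delta=-18, new_sum=227+(-18)=209
Option C: A[2] 46->50, delta=4, new_sum=227+(4)=231 <-- matches target
Option D: A[4] 24->42, delta=18, new_sum=227+(18)=245
Option E: A[7] 27->28, delta=1, new_sum=227+(1)=228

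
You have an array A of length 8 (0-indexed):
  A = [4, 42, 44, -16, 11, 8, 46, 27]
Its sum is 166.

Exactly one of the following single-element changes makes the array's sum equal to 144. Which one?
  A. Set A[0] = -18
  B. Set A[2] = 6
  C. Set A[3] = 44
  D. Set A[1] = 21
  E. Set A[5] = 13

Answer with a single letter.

Option A: A[0] 4->-18, delta=-22, new_sum=166+(-22)=144 <-- matches target
Option B: A[2] 44->6, delta=-38, new_sum=166+(-38)=128
Option C: A[3] -16->44, delta=60, new_sum=166+(60)=226
Option D: A[1] 42->21, delta=-21, new_sum=166+(-21)=145
Option E: A[5] 8->13, delta=5, new_sum=166+(5)=171

Answer: A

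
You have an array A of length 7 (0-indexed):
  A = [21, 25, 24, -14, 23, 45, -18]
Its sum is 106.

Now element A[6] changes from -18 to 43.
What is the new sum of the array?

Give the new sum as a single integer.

Old value at index 6: -18
New value at index 6: 43
Delta = 43 - -18 = 61
New sum = old_sum + delta = 106 + (61) = 167

Answer: 167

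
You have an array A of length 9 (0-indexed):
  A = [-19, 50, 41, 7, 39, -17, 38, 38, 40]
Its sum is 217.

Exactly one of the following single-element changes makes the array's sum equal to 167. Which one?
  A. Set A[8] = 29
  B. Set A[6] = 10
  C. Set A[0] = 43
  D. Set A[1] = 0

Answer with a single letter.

Answer: D

Derivation:
Option A: A[8] 40->29, delta=-11, new_sum=217+(-11)=206
Option B: A[6] 38->10, delta=-28, new_sum=217+(-28)=189
Option C: A[0] -19->43, delta=62, new_sum=217+(62)=279
Option D: A[1] 50->0, delta=-50, new_sum=217+(-50)=167 <-- matches target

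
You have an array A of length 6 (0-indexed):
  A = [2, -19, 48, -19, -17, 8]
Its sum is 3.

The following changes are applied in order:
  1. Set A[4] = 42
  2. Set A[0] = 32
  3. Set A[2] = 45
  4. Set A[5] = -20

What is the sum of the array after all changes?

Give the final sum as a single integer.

Initial sum: 3
Change 1: A[4] -17 -> 42, delta = 59, sum = 62
Change 2: A[0] 2 -> 32, delta = 30, sum = 92
Change 3: A[2] 48 -> 45, delta = -3, sum = 89
Change 4: A[5] 8 -> -20, delta = -28, sum = 61

Answer: 61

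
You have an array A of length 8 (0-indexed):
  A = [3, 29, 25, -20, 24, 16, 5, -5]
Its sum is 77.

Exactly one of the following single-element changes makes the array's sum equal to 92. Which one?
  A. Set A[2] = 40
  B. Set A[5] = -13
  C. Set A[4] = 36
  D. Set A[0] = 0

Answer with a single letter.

Answer: A

Derivation:
Option A: A[2] 25->40, delta=15, new_sum=77+(15)=92 <-- matches target
Option B: A[5] 16->-13, delta=-29, new_sum=77+(-29)=48
Option C: A[4] 24->36, delta=12, new_sum=77+(12)=89
Option D: A[0] 3->0, delta=-3, new_sum=77+(-3)=74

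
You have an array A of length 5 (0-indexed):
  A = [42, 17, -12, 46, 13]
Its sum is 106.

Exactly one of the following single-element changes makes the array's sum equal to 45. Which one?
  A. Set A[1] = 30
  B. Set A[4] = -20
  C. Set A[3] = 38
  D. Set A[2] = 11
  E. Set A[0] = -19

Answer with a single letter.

Answer: E

Derivation:
Option A: A[1] 17->30, delta=13, new_sum=106+(13)=119
Option B: A[4] 13->-20, delta=-33, new_sum=106+(-33)=73
Option C: A[3] 46->38, delta=-8, new_sum=106+(-8)=98
Option D: A[2] -12->11, delta=23, new_sum=106+(23)=129
Option E: A[0] 42->-19, delta=-61, new_sum=106+(-61)=45 <-- matches target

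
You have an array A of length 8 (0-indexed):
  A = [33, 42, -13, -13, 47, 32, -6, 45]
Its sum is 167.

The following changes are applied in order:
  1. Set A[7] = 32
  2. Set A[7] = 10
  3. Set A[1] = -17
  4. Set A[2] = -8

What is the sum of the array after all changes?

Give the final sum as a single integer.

Initial sum: 167
Change 1: A[7] 45 -> 32, delta = -13, sum = 154
Change 2: A[7] 32 -> 10, delta = -22, sum = 132
Change 3: A[1] 42 -> -17, delta = -59, sum = 73
Change 4: A[2] -13 -> -8, delta = 5, sum = 78

Answer: 78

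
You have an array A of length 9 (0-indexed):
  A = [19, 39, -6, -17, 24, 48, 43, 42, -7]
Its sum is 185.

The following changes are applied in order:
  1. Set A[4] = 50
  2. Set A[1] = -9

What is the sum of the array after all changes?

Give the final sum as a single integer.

Answer: 163

Derivation:
Initial sum: 185
Change 1: A[4] 24 -> 50, delta = 26, sum = 211
Change 2: A[1] 39 -> -9, delta = -48, sum = 163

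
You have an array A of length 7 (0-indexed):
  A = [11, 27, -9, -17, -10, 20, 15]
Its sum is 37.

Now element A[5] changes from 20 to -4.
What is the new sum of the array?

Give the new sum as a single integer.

Old value at index 5: 20
New value at index 5: -4
Delta = -4 - 20 = -24
New sum = old_sum + delta = 37 + (-24) = 13

Answer: 13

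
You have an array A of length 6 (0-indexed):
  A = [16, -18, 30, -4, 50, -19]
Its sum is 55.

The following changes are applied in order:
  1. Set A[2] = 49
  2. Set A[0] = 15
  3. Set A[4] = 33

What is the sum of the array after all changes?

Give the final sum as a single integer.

Answer: 56

Derivation:
Initial sum: 55
Change 1: A[2] 30 -> 49, delta = 19, sum = 74
Change 2: A[0] 16 -> 15, delta = -1, sum = 73
Change 3: A[4] 50 -> 33, delta = -17, sum = 56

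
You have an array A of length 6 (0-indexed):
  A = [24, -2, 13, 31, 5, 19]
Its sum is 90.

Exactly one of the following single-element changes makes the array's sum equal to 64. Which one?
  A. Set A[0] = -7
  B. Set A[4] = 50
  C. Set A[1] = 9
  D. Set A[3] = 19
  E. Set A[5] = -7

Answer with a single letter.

Answer: E

Derivation:
Option A: A[0] 24->-7, delta=-31, new_sum=90+(-31)=59
Option B: A[4] 5->50, delta=45, new_sum=90+(45)=135
Option C: A[1] -2->9, delta=11, new_sum=90+(11)=101
Option D: A[3] 31->19, delta=-12, new_sum=90+(-12)=78
Option E: A[5] 19->-7, delta=-26, new_sum=90+(-26)=64 <-- matches target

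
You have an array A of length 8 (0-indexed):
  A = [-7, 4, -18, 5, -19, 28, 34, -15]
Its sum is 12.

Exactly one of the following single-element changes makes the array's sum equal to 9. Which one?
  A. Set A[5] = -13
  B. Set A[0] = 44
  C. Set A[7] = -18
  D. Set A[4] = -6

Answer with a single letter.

Answer: C

Derivation:
Option A: A[5] 28->-13, delta=-41, new_sum=12+(-41)=-29
Option B: A[0] -7->44, delta=51, new_sum=12+(51)=63
Option C: A[7] -15->-18, delta=-3, new_sum=12+(-3)=9 <-- matches target
Option D: A[4] -19->-6, delta=13, new_sum=12+(13)=25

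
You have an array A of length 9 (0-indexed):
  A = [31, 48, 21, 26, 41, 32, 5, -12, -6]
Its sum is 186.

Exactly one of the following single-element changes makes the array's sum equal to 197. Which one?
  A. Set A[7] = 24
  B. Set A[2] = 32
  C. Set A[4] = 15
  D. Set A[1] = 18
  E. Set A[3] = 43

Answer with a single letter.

Option A: A[7] -12->24, delta=36, new_sum=186+(36)=222
Option B: A[2] 21->32, delta=11, new_sum=186+(11)=197 <-- matches target
Option C: A[4] 41->15, delta=-26, new_sum=186+(-26)=160
Option D: A[1] 48->18, delta=-30, new_sum=186+(-30)=156
Option E: A[3] 26->43, delta=17, new_sum=186+(17)=203

Answer: B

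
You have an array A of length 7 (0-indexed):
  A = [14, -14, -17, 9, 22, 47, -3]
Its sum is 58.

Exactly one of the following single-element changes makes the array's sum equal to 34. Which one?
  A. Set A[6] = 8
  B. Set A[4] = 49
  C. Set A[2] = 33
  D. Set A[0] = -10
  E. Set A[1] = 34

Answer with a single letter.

Option A: A[6] -3->8, delta=11, new_sum=58+(11)=69
Option B: A[4] 22->49, delta=27, new_sum=58+(27)=85
Option C: A[2] -17->33, delta=50, new_sum=58+(50)=108
Option D: A[0] 14->-10, delta=-24, new_sum=58+(-24)=34 <-- matches target
Option E: A[1] -14->34, delta=48, new_sum=58+(48)=106

Answer: D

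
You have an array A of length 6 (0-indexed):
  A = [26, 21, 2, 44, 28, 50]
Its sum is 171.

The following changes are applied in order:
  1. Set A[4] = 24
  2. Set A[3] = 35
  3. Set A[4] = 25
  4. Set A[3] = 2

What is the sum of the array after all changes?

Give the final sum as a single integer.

Initial sum: 171
Change 1: A[4] 28 -> 24, delta = -4, sum = 167
Change 2: A[3] 44 -> 35, delta = -9, sum = 158
Change 3: A[4] 24 -> 25, delta = 1, sum = 159
Change 4: A[3] 35 -> 2, delta = -33, sum = 126

Answer: 126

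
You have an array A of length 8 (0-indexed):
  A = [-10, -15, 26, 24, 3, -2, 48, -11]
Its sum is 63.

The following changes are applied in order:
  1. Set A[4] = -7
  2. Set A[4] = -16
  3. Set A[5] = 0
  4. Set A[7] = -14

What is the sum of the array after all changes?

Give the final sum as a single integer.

Initial sum: 63
Change 1: A[4] 3 -> -7, delta = -10, sum = 53
Change 2: A[4] -7 -> -16, delta = -9, sum = 44
Change 3: A[5] -2 -> 0, delta = 2, sum = 46
Change 4: A[7] -11 -> -14, delta = -3, sum = 43

Answer: 43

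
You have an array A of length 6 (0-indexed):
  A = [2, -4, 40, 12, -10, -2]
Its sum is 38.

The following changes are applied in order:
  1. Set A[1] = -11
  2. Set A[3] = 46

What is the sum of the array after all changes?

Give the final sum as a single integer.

Initial sum: 38
Change 1: A[1] -4 -> -11, delta = -7, sum = 31
Change 2: A[3] 12 -> 46, delta = 34, sum = 65

Answer: 65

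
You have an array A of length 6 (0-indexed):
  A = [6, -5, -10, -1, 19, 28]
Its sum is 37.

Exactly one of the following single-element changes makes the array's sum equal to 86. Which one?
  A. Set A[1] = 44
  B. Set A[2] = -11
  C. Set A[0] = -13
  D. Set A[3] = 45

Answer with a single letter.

Answer: A

Derivation:
Option A: A[1] -5->44, delta=49, new_sum=37+(49)=86 <-- matches target
Option B: A[2] -10->-11, delta=-1, new_sum=37+(-1)=36
Option C: A[0] 6->-13, delta=-19, new_sum=37+(-19)=18
Option D: A[3] -1->45, delta=46, new_sum=37+(46)=83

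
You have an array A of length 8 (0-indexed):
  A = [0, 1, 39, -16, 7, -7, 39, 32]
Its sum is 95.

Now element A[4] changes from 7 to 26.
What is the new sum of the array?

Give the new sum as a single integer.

Old value at index 4: 7
New value at index 4: 26
Delta = 26 - 7 = 19
New sum = old_sum + delta = 95 + (19) = 114

Answer: 114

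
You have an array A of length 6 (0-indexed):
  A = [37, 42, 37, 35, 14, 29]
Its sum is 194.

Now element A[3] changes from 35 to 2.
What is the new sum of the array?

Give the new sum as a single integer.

Old value at index 3: 35
New value at index 3: 2
Delta = 2 - 35 = -33
New sum = old_sum + delta = 194 + (-33) = 161

Answer: 161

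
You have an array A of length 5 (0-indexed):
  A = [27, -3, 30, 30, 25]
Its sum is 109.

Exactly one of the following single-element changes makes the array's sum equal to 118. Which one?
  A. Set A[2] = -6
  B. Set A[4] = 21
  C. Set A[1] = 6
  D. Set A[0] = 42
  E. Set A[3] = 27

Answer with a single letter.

Option A: A[2] 30->-6, delta=-36, new_sum=109+(-36)=73
Option B: A[4] 25->21, delta=-4, new_sum=109+(-4)=105
Option C: A[1] -3->6, delta=9, new_sum=109+(9)=118 <-- matches target
Option D: A[0] 27->42, delta=15, new_sum=109+(15)=124
Option E: A[3] 30->27, delta=-3, new_sum=109+(-3)=106

Answer: C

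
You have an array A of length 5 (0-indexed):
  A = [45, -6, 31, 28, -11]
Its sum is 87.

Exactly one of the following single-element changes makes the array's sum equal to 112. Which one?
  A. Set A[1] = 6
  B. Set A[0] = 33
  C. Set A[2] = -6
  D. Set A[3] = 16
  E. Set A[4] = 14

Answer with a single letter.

Answer: E

Derivation:
Option A: A[1] -6->6, delta=12, new_sum=87+(12)=99
Option B: A[0] 45->33, delta=-12, new_sum=87+(-12)=75
Option C: A[2] 31->-6, delta=-37, new_sum=87+(-37)=50
Option D: A[3] 28->16, delta=-12, new_sum=87+(-12)=75
Option E: A[4] -11->14, delta=25, new_sum=87+(25)=112 <-- matches target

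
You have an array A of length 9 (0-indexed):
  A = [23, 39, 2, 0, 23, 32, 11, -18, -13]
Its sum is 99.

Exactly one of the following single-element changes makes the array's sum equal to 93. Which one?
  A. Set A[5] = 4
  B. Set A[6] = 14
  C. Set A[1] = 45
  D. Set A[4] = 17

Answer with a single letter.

Option A: A[5] 32->4, delta=-28, new_sum=99+(-28)=71
Option B: A[6] 11->14, delta=3, new_sum=99+(3)=102
Option C: A[1] 39->45, delta=6, new_sum=99+(6)=105
Option D: A[4] 23->17, delta=-6, new_sum=99+(-6)=93 <-- matches target

Answer: D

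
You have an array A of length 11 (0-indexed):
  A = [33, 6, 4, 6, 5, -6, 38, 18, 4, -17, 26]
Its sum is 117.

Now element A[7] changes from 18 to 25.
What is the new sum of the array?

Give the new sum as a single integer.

Answer: 124

Derivation:
Old value at index 7: 18
New value at index 7: 25
Delta = 25 - 18 = 7
New sum = old_sum + delta = 117 + (7) = 124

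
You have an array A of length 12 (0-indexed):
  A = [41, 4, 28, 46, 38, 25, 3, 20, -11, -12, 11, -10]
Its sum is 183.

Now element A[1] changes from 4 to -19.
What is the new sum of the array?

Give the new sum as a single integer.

Answer: 160

Derivation:
Old value at index 1: 4
New value at index 1: -19
Delta = -19 - 4 = -23
New sum = old_sum + delta = 183 + (-23) = 160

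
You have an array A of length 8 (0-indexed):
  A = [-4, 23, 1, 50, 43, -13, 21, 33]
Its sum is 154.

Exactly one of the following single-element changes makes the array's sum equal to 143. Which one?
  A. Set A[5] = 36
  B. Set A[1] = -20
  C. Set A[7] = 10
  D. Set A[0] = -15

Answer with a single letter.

Option A: A[5] -13->36, delta=49, new_sum=154+(49)=203
Option B: A[1] 23->-20, delta=-43, new_sum=154+(-43)=111
Option C: A[7] 33->10, delta=-23, new_sum=154+(-23)=131
Option D: A[0] -4->-15, delta=-11, new_sum=154+(-11)=143 <-- matches target

Answer: D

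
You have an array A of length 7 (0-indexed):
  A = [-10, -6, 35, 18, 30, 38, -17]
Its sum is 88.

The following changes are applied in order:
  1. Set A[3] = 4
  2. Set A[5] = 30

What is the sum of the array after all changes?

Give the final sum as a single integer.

Initial sum: 88
Change 1: A[3] 18 -> 4, delta = -14, sum = 74
Change 2: A[5] 38 -> 30, delta = -8, sum = 66

Answer: 66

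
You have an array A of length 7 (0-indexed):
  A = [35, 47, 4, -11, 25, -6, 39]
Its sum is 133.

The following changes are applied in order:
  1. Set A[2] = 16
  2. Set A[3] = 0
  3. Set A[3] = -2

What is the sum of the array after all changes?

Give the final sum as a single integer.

Initial sum: 133
Change 1: A[2] 4 -> 16, delta = 12, sum = 145
Change 2: A[3] -11 -> 0, delta = 11, sum = 156
Change 3: A[3] 0 -> -2, delta = -2, sum = 154

Answer: 154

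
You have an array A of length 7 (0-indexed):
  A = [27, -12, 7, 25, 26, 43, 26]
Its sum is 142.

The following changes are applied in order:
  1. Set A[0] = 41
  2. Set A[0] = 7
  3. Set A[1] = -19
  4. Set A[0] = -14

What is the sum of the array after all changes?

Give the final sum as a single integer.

Answer: 94

Derivation:
Initial sum: 142
Change 1: A[0] 27 -> 41, delta = 14, sum = 156
Change 2: A[0] 41 -> 7, delta = -34, sum = 122
Change 3: A[1] -12 -> -19, delta = -7, sum = 115
Change 4: A[0] 7 -> -14, delta = -21, sum = 94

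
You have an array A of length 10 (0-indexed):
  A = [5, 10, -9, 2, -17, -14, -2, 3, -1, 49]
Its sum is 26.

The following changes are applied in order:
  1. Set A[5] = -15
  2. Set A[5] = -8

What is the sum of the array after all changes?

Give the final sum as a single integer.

Initial sum: 26
Change 1: A[5] -14 -> -15, delta = -1, sum = 25
Change 2: A[5] -15 -> -8, delta = 7, sum = 32

Answer: 32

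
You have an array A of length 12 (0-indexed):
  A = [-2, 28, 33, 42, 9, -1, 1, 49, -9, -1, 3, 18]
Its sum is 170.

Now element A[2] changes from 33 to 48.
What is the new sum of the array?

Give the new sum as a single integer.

Answer: 185

Derivation:
Old value at index 2: 33
New value at index 2: 48
Delta = 48 - 33 = 15
New sum = old_sum + delta = 170 + (15) = 185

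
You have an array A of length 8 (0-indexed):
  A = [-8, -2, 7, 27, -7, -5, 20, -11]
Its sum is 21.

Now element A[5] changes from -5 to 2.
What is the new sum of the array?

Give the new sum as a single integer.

Answer: 28

Derivation:
Old value at index 5: -5
New value at index 5: 2
Delta = 2 - -5 = 7
New sum = old_sum + delta = 21 + (7) = 28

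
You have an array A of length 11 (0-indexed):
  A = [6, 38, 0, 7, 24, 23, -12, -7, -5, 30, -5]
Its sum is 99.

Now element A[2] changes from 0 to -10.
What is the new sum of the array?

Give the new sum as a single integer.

Old value at index 2: 0
New value at index 2: -10
Delta = -10 - 0 = -10
New sum = old_sum + delta = 99 + (-10) = 89

Answer: 89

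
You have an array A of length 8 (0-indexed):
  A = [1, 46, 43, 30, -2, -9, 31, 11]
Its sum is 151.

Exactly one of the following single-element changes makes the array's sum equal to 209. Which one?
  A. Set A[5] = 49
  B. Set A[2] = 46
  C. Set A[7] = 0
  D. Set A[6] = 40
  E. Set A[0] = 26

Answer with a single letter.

Option A: A[5] -9->49, delta=58, new_sum=151+(58)=209 <-- matches target
Option B: A[2] 43->46, delta=3, new_sum=151+(3)=154
Option C: A[7] 11->0, delta=-11, new_sum=151+(-11)=140
Option D: A[6] 31->40, delta=9, new_sum=151+(9)=160
Option E: A[0] 1->26, delta=25, new_sum=151+(25)=176

Answer: A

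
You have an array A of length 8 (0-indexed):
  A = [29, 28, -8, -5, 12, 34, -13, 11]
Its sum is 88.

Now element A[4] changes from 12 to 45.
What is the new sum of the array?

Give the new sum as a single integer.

Answer: 121

Derivation:
Old value at index 4: 12
New value at index 4: 45
Delta = 45 - 12 = 33
New sum = old_sum + delta = 88 + (33) = 121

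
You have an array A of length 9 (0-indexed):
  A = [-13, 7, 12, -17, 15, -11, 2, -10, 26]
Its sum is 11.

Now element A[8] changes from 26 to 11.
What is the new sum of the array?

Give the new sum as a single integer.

Answer: -4

Derivation:
Old value at index 8: 26
New value at index 8: 11
Delta = 11 - 26 = -15
New sum = old_sum + delta = 11 + (-15) = -4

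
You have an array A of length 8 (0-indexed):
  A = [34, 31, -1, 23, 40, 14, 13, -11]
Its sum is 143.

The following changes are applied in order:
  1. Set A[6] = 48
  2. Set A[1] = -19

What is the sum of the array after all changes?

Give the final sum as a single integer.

Answer: 128

Derivation:
Initial sum: 143
Change 1: A[6] 13 -> 48, delta = 35, sum = 178
Change 2: A[1] 31 -> -19, delta = -50, sum = 128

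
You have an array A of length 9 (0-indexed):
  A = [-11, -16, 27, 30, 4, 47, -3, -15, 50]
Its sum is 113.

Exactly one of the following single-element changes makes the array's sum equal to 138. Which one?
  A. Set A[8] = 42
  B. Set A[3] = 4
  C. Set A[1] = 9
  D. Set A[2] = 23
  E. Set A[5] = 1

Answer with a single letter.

Option A: A[8] 50->42, delta=-8, new_sum=113+(-8)=105
Option B: A[3] 30->4, delta=-26, new_sum=113+(-26)=87
Option C: A[1] -16->9, delta=25, new_sum=113+(25)=138 <-- matches target
Option D: A[2] 27->23, delta=-4, new_sum=113+(-4)=109
Option E: A[5] 47->1, delta=-46, new_sum=113+(-46)=67

Answer: C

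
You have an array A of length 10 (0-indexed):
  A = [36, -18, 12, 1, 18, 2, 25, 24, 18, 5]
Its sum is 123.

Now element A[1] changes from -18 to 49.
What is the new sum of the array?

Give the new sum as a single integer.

Old value at index 1: -18
New value at index 1: 49
Delta = 49 - -18 = 67
New sum = old_sum + delta = 123 + (67) = 190

Answer: 190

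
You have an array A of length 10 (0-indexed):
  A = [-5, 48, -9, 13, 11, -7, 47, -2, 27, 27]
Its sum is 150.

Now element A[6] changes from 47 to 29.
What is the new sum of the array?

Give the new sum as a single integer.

Answer: 132

Derivation:
Old value at index 6: 47
New value at index 6: 29
Delta = 29 - 47 = -18
New sum = old_sum + delta = 150 + (-18) = 132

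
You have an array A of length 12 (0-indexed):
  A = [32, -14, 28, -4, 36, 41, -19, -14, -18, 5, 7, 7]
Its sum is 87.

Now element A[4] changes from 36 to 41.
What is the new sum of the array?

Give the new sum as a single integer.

Answer: 92

Derivation:
Old value at index 4: 36
New value at index 4: 41
Delta = 41 - 36 = 5
New sum = old_sum + delta = 87 + (5) = 92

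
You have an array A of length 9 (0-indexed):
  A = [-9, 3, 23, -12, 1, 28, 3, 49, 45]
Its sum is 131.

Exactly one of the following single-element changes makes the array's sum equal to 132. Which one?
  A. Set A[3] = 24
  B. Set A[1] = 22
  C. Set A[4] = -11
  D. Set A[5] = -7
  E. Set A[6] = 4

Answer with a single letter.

Answer: E

Derivation:
Option A: A[3] -12->24, delta=36, new_sum=131+(36)=167
Option B: A[1] 3->22, delta=19, new_sum=131+(19)=150
Option C: A[4] 1->-11, delta=-12, new_sum=131+(-12)=119
Option D: A[5] 28->-7, delta=-35, new_sum=131+(-35)=96
Option E: A[6] 3->4, delta=1, new_sum=131+(1)=132 <-- matches target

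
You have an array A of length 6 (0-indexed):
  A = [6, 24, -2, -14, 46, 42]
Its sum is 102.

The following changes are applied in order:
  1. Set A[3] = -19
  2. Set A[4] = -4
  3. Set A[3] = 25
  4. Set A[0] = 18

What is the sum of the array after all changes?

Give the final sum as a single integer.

Answer: 103

Derivation:
Initial sum: 102
Change 1: A[3] -14 -> -19, delta = -5, sum = 97
Change 2: A[4] 46 -> -4, delta = -50, sum = 47
Change 3: A[3] -19 -> 25, delta = 44, sum = 91
Change 4: A[0] 6 -> 18, delta = 12, sum = 103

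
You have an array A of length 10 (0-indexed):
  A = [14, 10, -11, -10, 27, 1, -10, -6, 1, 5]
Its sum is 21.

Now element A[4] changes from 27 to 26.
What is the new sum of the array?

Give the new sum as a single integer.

Answer: 20

Derivation:
Old value at index 4: 27
New value at index 4: 26
Delta = 26 - 27 = -1
New sum = old_sum + delta = 21 + (-1) = 20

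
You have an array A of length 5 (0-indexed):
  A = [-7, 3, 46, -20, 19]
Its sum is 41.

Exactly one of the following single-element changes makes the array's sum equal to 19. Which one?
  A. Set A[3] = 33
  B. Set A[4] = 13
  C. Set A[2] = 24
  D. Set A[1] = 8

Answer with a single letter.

Answer: C

Derivation:
Option A: A[3] -20->33, delta=53, new_sum=41+(53)=94
Option B: A[4] 19->13, delta=-6, new_sum=41+(-6)=35
Option C: A[2] 46->24, delta=-22, new_sum=41+(-22)=19 <-- matches target
Option D: A[1] 3->8, delta=5, new_sum=41+(5)=46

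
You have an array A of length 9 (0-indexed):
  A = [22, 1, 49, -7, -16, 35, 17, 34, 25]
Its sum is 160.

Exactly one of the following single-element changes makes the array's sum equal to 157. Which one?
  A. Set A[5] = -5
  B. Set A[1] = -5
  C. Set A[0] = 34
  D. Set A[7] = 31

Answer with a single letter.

Option A: A[5] 35->-5, delta=-40, new_sum=160+(-40)=120
Option B: A[1] 1->-5, delta=-6, new_sum=160+(-6)=154
Option C: A[0] 22->34, delta=12, new_sum=160+(12)=172
Option D: A[7] 34->31, delta=-3, new_sum=160+(-3)=157 <-- matches target

Answer: D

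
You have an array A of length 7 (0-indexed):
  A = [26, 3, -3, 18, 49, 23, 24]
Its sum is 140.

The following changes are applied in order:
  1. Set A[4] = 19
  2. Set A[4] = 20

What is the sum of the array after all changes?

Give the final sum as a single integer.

Initial sum: 140
Change 1: A[4] 49 -> 19, delta = -30, sum = 110
Change 2: A[4] 19 -> 20, delta = 1, sum = 111

Answer: 111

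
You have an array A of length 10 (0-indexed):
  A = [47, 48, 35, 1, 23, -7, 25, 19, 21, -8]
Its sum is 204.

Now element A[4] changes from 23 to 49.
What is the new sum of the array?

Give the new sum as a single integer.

Old value at index 4: 23
New value at index 4: 49
Delta = 49 - 23 = 26
New sum = old_sum + delta = 204 + (26) = 230

Answer: 230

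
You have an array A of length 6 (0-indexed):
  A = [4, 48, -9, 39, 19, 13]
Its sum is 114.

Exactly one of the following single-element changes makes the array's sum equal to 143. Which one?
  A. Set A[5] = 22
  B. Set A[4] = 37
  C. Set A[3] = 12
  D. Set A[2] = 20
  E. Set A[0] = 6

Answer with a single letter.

Answer: D

Derivation:
Option A: A[5] 13->22, delta=9, new_sum=114+(9)=123
Option B: A[4] 19->37, delta=18, new_sum=114+(18)=132
Option C: A[3] 39->12, delta=-27, new_sum=114+(-27)=87
Option D: A[2] -9->20, delta=29, new_sum=114+(29)=143 <-- matches target
Option E: A[0] 4->6, delta=2, new_sum=114+(2)=116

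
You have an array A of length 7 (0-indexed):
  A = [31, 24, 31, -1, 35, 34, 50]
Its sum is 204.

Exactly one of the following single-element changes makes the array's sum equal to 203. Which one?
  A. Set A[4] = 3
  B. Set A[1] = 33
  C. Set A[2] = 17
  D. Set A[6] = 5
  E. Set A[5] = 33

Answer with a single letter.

Option A: A[4] 35->3, delta=-32, new_sum=204+(-32)=172
Option B: A[1] 24->33, delta=9, new_sum=204+(9)=213
Option C: A[2] 31->17, delta=-14, new_sum=204+(-14)=190
Option D: A[6] 50->5, delta=-45, new_sum=204+(-45)=159
Option E: A[5] 34->33, delta=-1, new_sum=204+(-1)=203 <-- matches target

Answer: E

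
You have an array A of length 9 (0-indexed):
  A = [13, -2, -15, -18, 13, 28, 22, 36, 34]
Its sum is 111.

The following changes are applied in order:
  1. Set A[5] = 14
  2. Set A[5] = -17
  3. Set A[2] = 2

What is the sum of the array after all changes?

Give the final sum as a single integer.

Initial sum: 111
Change 1: A[5] 28 -> 14, delta = -14, sum = 97
Change 2: A[5] 14 -> -17, delta = -31, sum = 66
Change 3: A[2] -15 -> 2, delta = 17, sum = 83

Answer: 83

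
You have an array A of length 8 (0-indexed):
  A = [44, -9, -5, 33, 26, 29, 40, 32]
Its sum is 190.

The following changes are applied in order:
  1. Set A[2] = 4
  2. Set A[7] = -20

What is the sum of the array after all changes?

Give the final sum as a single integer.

Answer: 147

Derivation:
Initial sum: 190
Change 1: A[2] -5 -> 4, delta = 9, sum = 199
Change 2: A[7] 32 -> -20, delta = -52, sum = 147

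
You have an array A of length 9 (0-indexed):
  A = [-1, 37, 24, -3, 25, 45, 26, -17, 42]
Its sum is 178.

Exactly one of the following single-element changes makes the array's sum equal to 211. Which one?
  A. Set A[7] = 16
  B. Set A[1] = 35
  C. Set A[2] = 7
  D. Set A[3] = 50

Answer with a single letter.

Answer: A

Derivation:
Option A: A[7] -17->16, delta=33, new_sum=178+(33)=211 <-- matches target
Option B: A[1] 37->35, delta=-2, new_sum=178+(-2)=176
Option C: A[2] 24->7, delta=-17, new_sum=178+(-17)=161
Option D: A[3] -3->50, delta=53, new_sum=178+(53)=231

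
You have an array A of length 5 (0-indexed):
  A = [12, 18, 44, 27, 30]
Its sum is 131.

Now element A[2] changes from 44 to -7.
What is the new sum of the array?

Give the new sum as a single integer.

Answer: 80

Derivation:
Old value at index 2: 44
New value at index 2: -7
Delta = -7 - 44 = -51
New sum = old_sum + delta = 131 + (-51) = 80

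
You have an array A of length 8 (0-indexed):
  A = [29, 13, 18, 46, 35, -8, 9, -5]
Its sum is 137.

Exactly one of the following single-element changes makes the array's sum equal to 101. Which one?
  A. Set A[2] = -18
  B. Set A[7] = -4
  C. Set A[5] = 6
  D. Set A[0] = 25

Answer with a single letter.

Option A: A[2] 18->-18, delta=-36, new_sum=137+(-36)=101 <-- matches target
Option B: A[7] -5->-4, delta=1, new_sum=137+(1)=138
Option C: A[5] -8->6, delta=14, new_sum=137+(14)=151
Option D: A[0] 29->25, delta=-4, new_sum=137+(-4)=133

Answer: A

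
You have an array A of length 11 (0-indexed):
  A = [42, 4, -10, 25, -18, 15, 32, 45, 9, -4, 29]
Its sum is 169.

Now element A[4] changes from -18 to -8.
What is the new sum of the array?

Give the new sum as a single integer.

Old value at index 4: -18
New value at index 4: -8
Delta = -8 - -18 = 10
New sum = old_sum + delta = 169 + (10) = 179

Answer: 179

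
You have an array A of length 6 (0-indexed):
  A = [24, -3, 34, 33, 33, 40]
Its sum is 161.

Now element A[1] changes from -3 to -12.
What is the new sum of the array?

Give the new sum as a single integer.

Old value at index 1: -3
New value at index 1: -12
Delta = -12 - -3 = -9
New sum = old_sum + delta = 161 + (-9) = 152

Answer: 152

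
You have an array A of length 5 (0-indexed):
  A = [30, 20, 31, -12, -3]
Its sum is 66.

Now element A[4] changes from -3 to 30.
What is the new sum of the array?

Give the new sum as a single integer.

Old value at index 4: -3
New value at index 4: 30
Delta = 30 - -3 = 33
New sum = old_sum + delta = 66 + (33) = 99

Answer: 99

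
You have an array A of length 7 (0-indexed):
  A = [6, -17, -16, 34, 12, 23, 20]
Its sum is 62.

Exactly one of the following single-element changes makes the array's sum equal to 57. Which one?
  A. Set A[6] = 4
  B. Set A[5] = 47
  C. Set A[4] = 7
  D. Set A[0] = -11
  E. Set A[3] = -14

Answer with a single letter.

Option A: A[6] 20->4, delta=-16, new_sum=62+(-16)=46
Option B: A[5] 23->47, delta=24, new_sum=62+(24)=86
Option C: A[4] 12->7, delta=-5, new_sum=62+(-5)=57 <-- matches target
Option D: A[0] 6->-11, delta=-17, new_sum=62+(-17)=45
Option E: A[3] 34->-14, delta=-48, new_sum=62+(-48)=14

Answer: C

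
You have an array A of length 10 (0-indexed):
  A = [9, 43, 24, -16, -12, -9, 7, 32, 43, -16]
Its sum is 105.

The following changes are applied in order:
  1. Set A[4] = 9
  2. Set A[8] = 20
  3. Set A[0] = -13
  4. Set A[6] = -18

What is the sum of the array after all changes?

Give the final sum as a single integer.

Answer: 56

Derivation:
Initial sum: 105
Change 1: A[4] -12 -> 9, delta = 21, sum = 126
Change 2: A[8] 43 -> 20, delta = -23, sum = 103
Change 3: A[0] 9 -> -13, delta = -22, sum = 81
Change 4: A[6] 7 -> -18, delta = -25, sum = 56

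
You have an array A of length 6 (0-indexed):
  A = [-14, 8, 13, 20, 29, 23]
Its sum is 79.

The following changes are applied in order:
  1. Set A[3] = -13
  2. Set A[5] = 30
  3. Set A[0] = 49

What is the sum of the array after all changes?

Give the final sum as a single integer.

Initial sum: 79
Change 1: A[3] 20 -> -13, delta = -33, sum = 46
Change 2: A[5] 23 -> 30, delta = 7, sum = 53
Change 3: A[0] -14 -> 49, delta = 63, sum = 116

Answer: 116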